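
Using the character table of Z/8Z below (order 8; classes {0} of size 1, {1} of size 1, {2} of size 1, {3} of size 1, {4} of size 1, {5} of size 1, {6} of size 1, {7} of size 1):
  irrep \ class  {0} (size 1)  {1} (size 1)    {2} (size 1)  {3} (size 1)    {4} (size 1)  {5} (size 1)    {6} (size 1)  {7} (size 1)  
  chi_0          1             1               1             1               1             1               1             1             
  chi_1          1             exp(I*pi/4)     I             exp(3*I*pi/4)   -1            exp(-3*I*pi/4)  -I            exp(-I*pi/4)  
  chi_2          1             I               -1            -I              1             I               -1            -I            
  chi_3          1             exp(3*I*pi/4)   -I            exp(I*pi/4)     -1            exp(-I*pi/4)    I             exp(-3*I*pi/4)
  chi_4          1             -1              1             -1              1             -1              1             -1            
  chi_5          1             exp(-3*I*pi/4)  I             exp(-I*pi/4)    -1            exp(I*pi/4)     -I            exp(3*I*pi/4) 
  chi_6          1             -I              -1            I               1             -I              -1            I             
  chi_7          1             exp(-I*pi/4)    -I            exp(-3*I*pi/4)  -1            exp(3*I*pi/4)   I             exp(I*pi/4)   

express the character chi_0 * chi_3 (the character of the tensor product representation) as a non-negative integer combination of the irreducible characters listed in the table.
chi_0 tensor chi_3 = chi_3 (all other irreducibles have multiplicity 0).

Solution. The character of a tensor product is the pointwise product (chi_0 * chi_3)(C) = chi_0(C) * chi_3(C):
  {0}: (1)*(1), {1}: (1)*(exp(3*I*pi/4)), {2}: (1)*(-I), {3}: (1)*(exp(I*pi/4)), {4}: (1)*(-1), {5}: (1)*(exp(-I*pi/4)), {6}: (1)*(I), {7}: (1)*(exp(-3*I*pi/4))
so (chi_0 * chi_3) takes values
  {0} -> 1, {1} -> exp(3*I*pi/4), {2} -> -I, {3} -> exp(I*pi/4), {4} -> -1, {5} -> exp(-I*pi/4), {6} -> I, {7} -> exp(-3*I*pi/4).
Now take the inner product of this character with each irreducible chi from the table, <chi_0*chi_3, chi> = (1/8) sum_C |C| (chi_0*chi_3)(C) conj(chi(C)):
  <chi_0*chi_3, chi_0> = (1/8)[1*(1)*conj(1) + 1*(exp(3*I*pi/4))*conj(1) + 1*(-I)*conj(1) + 1*(exp(I*pi/4))*conj(1) + 1*(-1)*conj(1) + 1*(exp(-I*pi/4))*conj(1) + 1*(I)*conj(1) + 1*(exp(-3*I*pi/4))*conj(1)]
      = (1/8)[(1) + (exp(3*I*pi/4)) + (-I) + (exp(I*pi/4)) + (-1) + (exp(-I*pi/4)) + (I) + (exp(-3*I*pi/4))] = 0/8 = 0
  <chi_0*chi_3, chi_1> = (1/8)[1*(1)*conj(1) + 1*(exp(3*I*pi/4))*conj(exp(I*pi/4)) + 1*(-I)*conj(I) + 1*(exp(I*pi/4))*conj(exp(3*I*pi/4)) + 1*(-1)*conj(-1) + 1*(exp(-I*pi/4))*conj(exp(-3*I*pi/4)) + 1*(I)*conj(-I) + 1*(exp(-3*I*pi/4))*conj(exp(-I*pi/4))]
      = (1/8)[(1) + (I) + (-1) + (-I) + (1) + (I) + (-1) + (-I)] = 0/8 = 0
  <chi_0*chi_3, chi_2> = (1/8)[1*(1)*conj(1) + 1*(exp(3*I*pi/4))*conj(I) + 1*(-I)*conj(-1) + 1*(exp(I*pi/4))*conj(-I) + 1*(-1)*conj(1) + 1*(exp(-I*pi/4))*conj(I) + 1*(I)*conj(-1) + 1*(exp(-3*I*pi/4))*conj(-I)]
      = (1/8)[(1) + (-exp(-3*I*pi/4)) + (I) + (exp(3*I*pi/4)) + (-1) + (-exp(I*pi/4)) + (-I) + (exp(-I*pi/4))] = 0/8 = 0
  <chi_0*chi_3, chi_3> = (1/8)[1*(1)*conj(1) + 1*(exp(3*I*pi/4))*conj(exp(3*I*pi/4)) + 1*(-I)*conj(-I) + 1*(exp(I*pi/4))*conj(exp(I*pi/4)) + 1*(-1)*conj(-1) + 1*(exp(-I*pi/4))*conj(exp(-I*pi/4)) + 1*(I)*conj(I) + 1*(exp(-3*I*pi/4))*conj(exp(-3*I*pi/4))]
      = (1/8)[(1) + (1) + (1) + (1) + (1) + (1) + (1) + (1)] = 8/8 = 1
  <chi_0*chi_3, chi_4> = (1/8)[1*(1)*conj(1) + 1*(exp(3*I*pi/4))*conj(-1) + 1*(-I)*conj(1) + 1*(exp(I*pi/4))*conj(-1) + 1*(-1)*conj(1) + 1*(exp(-I*pi/4))*conj(-1) + 1*(I)*conj(1) + 1*(exp(-3*I*pi/4))*conj(-1)]
      = (1/8)[(1) + (-exp(3*I*pi/4)) + (-I) + (-exp(I*pi/4)) + (-1) + (-exp(-I*pi/4)) + (I) + (-exp(-3*I*pi/4))] = 0/8 = 0
  <chi_0*chi_3, chi_5> = (1/8)[1*(1)*conj(1) + 1*(exp(3*I*pi/4))*conj(exp(-3*I*pi/4)) + 1*(-I)*conj(I) + 1*(exp(I*pi/4))*conj(exp(-I*pi/4)) + 1*(-1)*conj(-1) + 1*(exp(-I*pi/4))*conj(exp(I*pi/4)) + 1*(I)*conj(-I) + 1*(exp(-3*I*pi/4))*conj(exp(3*I*pi/4))]
      = (1/8)[(1) + (-I) + (-1) + (I) + (1) + (-I) + (-1) + (I)] = 0/8 = 0
  <chi_0*chi_3, chi_6> = (1/8)[1*(1)*conj(1) + 1*(exp(3*I*pi/4))*conj(-I) + 1*(-I)*conj(-1) + 1*(exp(I*pi/4))*conj(I) + 1*(-1)*conj(1) + 1*(exp(-I*pi/4))*conj(-I) + 1*(I)*conj(-1) + 1*(exp(-3*I*pi/4))*conj(I)]
      = (1/8)[(1) + (exp(-3*I*pi/4)) + (I) + (-exp(3*I*pi/4)) + (-1) + (exp(I*pi/4)) + (-I) + (-exp(-I*pi/4))] = 0/8 = 0
  <chi_0*chi_3, chi_7> = (1/8)[1*(1)*conj(1) + 1*(exp(3*I*pi/4))*conj(exp(-I*pi/4)) + 1*(-I)*conj(-I) + 1*(exp(I*pi/4))*conj(exp(-3*I*pi/4)) + 1*(-1)*conj(-1) + 1*(exp(-I*pi/4))*conj(exp(3*I*pi/4)) + 1*(I)*conj(I) + 1*(exp(-3*I*pi/4))*conj(exp(I*pi/4))]
      = (1/8)[(1) + (-1) + (1) + (-1) + (1) + (-1) + (1) + (-1)] = 0/8 = 0
(Exp terms are combined using exp(i*s)*conj(exp(i*t)) = exp(i*(s-t)), and sums of them are collapsed using the identity that for every m > 1 the m distinct m-th roots of unity sum to 0, e.g. 1 + exp(2*I*pi/3) + exp(-2*I*pi/3) = 0.)
Hence the multiplicities are chi_3: 1. Dimension check: dim(chi_0)*dim(chi_3) = 1*1 = 1 and sum (mult * dim) = 1*1 = 1.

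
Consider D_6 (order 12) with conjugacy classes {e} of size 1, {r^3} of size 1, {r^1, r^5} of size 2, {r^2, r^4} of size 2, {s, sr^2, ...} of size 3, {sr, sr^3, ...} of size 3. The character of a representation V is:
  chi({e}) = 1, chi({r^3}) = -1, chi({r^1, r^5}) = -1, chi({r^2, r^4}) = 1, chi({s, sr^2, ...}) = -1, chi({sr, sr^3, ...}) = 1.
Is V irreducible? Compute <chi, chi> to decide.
Irreducible: <chi, chi> = 1.

Details: <chi, chi> = (1/|G|) sum_C |C| * |chi(C)|^2 = (1/12)[1*|1|^2 + 1*|-1|^2 + 2*|-1|^2 + 2*|1|^2 + 3*|-1|^2 + 3*|1|^2]
  = (1/12)[(1) + (1) + (2) + (2) + (3) + (3)] = 12/12 = 1.
A character is irreducible iff <chi, chi> = 1, so this representation is irreducible.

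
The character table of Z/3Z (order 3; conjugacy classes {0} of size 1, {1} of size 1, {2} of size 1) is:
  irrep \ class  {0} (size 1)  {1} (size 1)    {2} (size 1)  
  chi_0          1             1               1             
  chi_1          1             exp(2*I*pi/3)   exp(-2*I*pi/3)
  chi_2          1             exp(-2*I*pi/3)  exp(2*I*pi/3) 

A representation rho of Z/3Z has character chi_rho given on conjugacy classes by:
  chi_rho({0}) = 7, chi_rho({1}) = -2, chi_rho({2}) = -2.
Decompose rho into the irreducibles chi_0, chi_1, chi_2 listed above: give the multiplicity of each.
Multiplicities: chi_0: 1, chi_1: 3, chi_2: 3.

Proof sketch: Use <chi_rho, chi> = (1/|G|) sum_C |C| * chi_rho(C) * conj(chi(C)) with |G| = 3 for each irreducible chi in the table:
  <chi_rho, chi_0> = (1/3)[1*(7)*conj(1) + 1*(-2)*conj(1) + 1*(-2)*conj(1)]
      = (1/3)[(7) + (-2) + (-2)] = 3/3 = 1
  <chi_rho, chi_1> = (1/3)[1*(7)*conj(1) + 1*(-2)*conj(exp(2*I*pi/3)) + 1*(-2)*conj(exp(-2*I*pi/3))]
      = (1/3)[(7) + (3 + exp(-2*I*pi/3) + 3*exp(2*I*pi/3)) + (3 + 3*exp(-2*I*pi/3) + exp(2*I*pi/3))] = 9/3 = 3
  <chi_rho, chi_2> = (1/3)[1*(7)*conj(1) + 1*(-2)*conj(exp(-2*I*pi/3)) + 1*(-2)*conj(exp(2*I*pi/3))]
      = (1/3)[(7) + (3 + 3*exp(-2*I*pi/3) + exp(2*I*pi/3)) + (3 + exp(-2*I*pi/3) + 3*exp(2*I*pi/3))] = 9/3 = 3
(Exp terms are combined using exp(i*s)*conj(exp(i*t)) = exp(i*(s-t)), and sums of them are collapsed using the identity that for every m > 1 the m distinct m-th roots of unity sum to 0, e.g. 1 + exp(2*I*pi/3) + exp(-2*I*pi/3) = 0.)
Dimension check: dim(rho) = sum (mult * dim) = 1*1 + 3*1 + 3*1 = 7 = chi_rho(e) = 7.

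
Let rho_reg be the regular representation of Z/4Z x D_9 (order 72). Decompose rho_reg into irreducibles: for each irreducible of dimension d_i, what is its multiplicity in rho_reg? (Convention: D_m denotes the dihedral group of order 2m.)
Each irreducible V_i of dimension d_i appears with multiplicity d_i, i.e. rho_reg = (direct sum over all irreducibles V_i) d_i V_i. The irreducible dimensions for Z/4Z x D_9 are 1, 1, 1, 1, 1, 1, 1, 1, 2, 2, 2, 2, 2, 2, 2, 2, 2, 2, 2, 2, 2, 2, 2, 2: 8 irreducibles of dimension 1, each with multiplicity 1; 16 irreducibles of dimension 2, each with multiplicity 2. Total dimension 8*1*1 + 16*2*2 = 72 = |G|.

General theorem: in the regular representation of a finite group G, each irreducible appears with multiplicity equal to its dimension. Check: dim(rho_reg) = sum d_i^2 = 1 + 1 + 1 + 1 + 1 + 1 + 1 + 1 + 4 + 4 + 4 + 4 + 4 + 4 + 4 + 4 + 4 + 4 + 4 + 4 + 4 + 4 + 4 + 4 = 72 = |G|.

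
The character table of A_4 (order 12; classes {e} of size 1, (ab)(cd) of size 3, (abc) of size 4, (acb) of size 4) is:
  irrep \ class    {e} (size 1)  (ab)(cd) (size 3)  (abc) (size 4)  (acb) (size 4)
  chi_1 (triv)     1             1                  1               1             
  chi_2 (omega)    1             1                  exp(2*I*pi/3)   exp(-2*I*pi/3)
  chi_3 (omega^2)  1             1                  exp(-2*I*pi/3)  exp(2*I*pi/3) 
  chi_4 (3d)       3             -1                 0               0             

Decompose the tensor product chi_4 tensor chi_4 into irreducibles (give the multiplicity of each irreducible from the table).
chi_4 tensor chi_4 = chi_1 + chi_2 + chi_3 + 2*chi_4 (all other irreducibles have multiplicity 0).

Details: The character of a tensor product is the pointwise product (chi_4 * chi_4)(C) = chi_4(C) * chi_4(C):
  {e}: (3)*(3), (ab)(cd): (-1)*(-1), (abc): (0)*(0), (acb): (0)*(0)
so (chi_4 * chi_4) takes values
  {e} -> 9, (ab)(cd) -> 1, (abc) -> 0, (acb) -> 0.
Now take the inner product of this character with each irreducible chi from the table, <chi_4*chi_4, chi> = (1/12) sum_C |C| (chi_4*chi_4)(C) conj(chi(C)):
  <chi_4*chi_4, chi_1> = (1/12)[1*(9)*conj(1) + 3*(1)*conj(1) + 4*(0)*conj(1) + 4*(0)*conj(1)]
      = (1/12)[(9) + (3) + (0) + (0)] = 12/12 = 1
  <chi_4*chi_4, chi_2> = (1/12)[1*(9)*conj(1) + 3*(1)*conj(1) + 4*(0)*conj(exp(2*I*pi/3)) + 4*(0)*conj(exp(-2*I*pi/3))]
      = (1/12)[(9) + (3) + (0) + (0)] = 12/12 = 1
  <chi_4*chi_4, chi_3> = (1/12)[1*(9)*conj(1) + 3*(1)*conj(1) + 4*(0)*conj(exp(-2*I*pi/3)) + 4*(0)*conj(exp(2*I*pi/3))]
      = (1/12)[(9) + (3) + (0) + (0)] = 12/12 = 1
  <chi_4*chi_4, chi_4> = (1/12)[1*(9)*conj(3) + 3*(1)*conj(-1) + 4*(0)*conj(0) + 4*(0)*conj(0)]
      = (1/12)[(27) + (-3) + (0) + (0)] = 24/12 = 2
(Exp terms are combined using exp(i*s)*conj(exp(i*t)) = exp(i*(s-t)), and sums of them are collapsed using the identity that for every m > 1 the m distinct m-th roots of unity sum to 0, e.g. 1 + exp(2*I*pi/3) + exp(-2*I*pi/3) = 0.)
Hence the multiplicities are chi_1: 1, chi_2: 1, chi_3: 1, chi_4: 2. Dimension check: dim(chi_4)*dim(chi_4) = 3*3 = 9 and sum (mult * dim) = 1*1 + 1*1 + 1*1 + 2*3 = 9.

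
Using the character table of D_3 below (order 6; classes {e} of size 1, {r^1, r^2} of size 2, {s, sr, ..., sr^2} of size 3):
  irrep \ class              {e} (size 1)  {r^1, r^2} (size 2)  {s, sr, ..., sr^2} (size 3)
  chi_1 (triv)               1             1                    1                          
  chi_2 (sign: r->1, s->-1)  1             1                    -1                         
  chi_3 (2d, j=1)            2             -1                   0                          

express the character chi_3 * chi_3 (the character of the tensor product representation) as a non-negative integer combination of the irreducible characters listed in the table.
chi_3 tensor chi_3 = chi_1 + chi_2 + chi_3 (all other irreducibles have multiplicity 0).

Derivation: The character of a tensor product is the pointwise product (chi_3 * chi_3)(C) = chi_3(C) * chi_3(C):
  {e}: (2)*(2), {r^1, r^2}: (-1)*(-1), {s, sr, ..., sr^2}: (0)*(0)
so (chi_3 * chi_3) takes values
  {e} -> 4, {r^1, r^2} -> 1, {s, sr, ..., sr^2} -> 0.
Now take the inner product of this character with each irreducible chi from the table, <chi_3*chi_3, chi> = (1/6) sum_C |C| (chi_3*chi_3)(C) conj(chi(C)):
  <chi_3*chi_3, chi_1> = (1/6)[1*(4)*conj(1) + 2*(1)*conj(1) + 3*(0)*conj(1)]
      = (1/6)[(4) + (2) + (0)] = 6/6 = 1
  <chi_3*chi_3, chi_2> = (1/6)[1*(4)*conj(1) + 2*(1)*conj(1) + 3*(0)*conj(-1)]
      = (1/6)[(4) + (2) + (0)] = 6/6 = 1
  <chi_3*chi_3, chi_3> = (1/6)[1*(4)*conj(2) + 2*(1)*conj(-1) + 3*(0)*conj(0)]
      = (1/6)[(8) + (-2) + (0)] = 6/6 = 1
Hence the multiplicities are chi_1: 1, chi_2: 1, chi_3: 1. Dimension check: dim(chi_3)*dim(chi_3) = 2*2 = 4 and sum (mult * dim) = 1*1 + 1*1 + 1*2 = 4.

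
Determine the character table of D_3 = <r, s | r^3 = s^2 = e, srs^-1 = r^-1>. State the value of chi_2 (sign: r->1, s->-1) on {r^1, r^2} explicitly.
Conjugacy classes: {e} of size 1, {r^1, r^2} of size 2, {s, sr, ..., sr^2} of size 3.
Character table:
  irrep \ class              {e} (size 1)  {r^1, r^2} (size 2)  {s, sr, ..., sr^2} (size 3)
  chi_1 (triv)               1             1                    1                          
  chi_2 (sign: r->1, s->-1)  1             1                    -1                         
  chi_3 (2d, j=1)            2             -1                   0                          

Spot check: chi_2 (sign: r->1, s->-1) on {r^1, r^2} = 1.

D_3 has order 2*3 = 6 with 3 conjugacy classes, hence 3 irreducibles. Sum of squared dims 1 + 1 + 4 = 6 = |G|. Linear characters come from the abelianisation; the 2-dimensional irreps have character r^k -> 2*cos(2*pi*j*k/3), reflections -> 0.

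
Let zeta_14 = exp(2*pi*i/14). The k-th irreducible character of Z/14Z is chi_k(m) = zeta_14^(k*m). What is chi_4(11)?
chi_4(11) = zeta_14^44 = exp(2*I*pi/7)

Proof sketch: chi_4(11) = zeta_14^(4*11) = zeta_14^44. Since zeta_14^14 = 1, this equals zeta_14^2 = exp(2*pi*i*2/14) = exp(2*I*pi/7).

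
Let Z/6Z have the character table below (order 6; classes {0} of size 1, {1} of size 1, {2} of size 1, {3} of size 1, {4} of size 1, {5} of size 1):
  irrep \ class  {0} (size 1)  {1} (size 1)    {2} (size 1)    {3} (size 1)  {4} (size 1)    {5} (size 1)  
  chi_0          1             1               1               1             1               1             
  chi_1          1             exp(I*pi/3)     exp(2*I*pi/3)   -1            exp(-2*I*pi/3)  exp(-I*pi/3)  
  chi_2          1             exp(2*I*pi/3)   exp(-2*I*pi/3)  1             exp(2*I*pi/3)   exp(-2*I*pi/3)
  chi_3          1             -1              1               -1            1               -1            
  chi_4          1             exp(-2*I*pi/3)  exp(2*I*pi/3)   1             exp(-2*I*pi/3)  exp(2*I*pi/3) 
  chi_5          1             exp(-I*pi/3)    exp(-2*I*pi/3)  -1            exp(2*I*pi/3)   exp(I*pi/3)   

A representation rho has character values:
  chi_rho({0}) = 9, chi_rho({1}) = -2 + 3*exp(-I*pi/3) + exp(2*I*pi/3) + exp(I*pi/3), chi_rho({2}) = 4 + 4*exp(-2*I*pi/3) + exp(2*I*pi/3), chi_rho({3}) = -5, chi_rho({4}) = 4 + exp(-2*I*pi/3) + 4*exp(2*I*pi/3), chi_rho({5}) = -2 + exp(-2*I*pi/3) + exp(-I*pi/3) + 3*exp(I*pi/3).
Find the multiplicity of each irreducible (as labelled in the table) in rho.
Multiplicities: chi_0: 1, chi_1: 1, chi_2: 1, chi_3: 3, chi_4: 0, chi_5: 3.

Explanation: Use <chi_rho, chi> = (1/|G|) sum_C |C| * chi_rho(C) * conj(chi(C)) with |G| = 6 for each irreducible chi in the table:
  <chi_rho, chi_0> = (1/6)[1*(9)*conj(1) + 1*(-2 + 3*exp(-I*pi/3) + exp(2*I*pi/3) + exp(I*pi/3))*conj(1) + 1*(4 + 4*exp(-2*I*pi/3) + exp(2*I*pi/3))*conj(1) + 1*(-5)*conj(1) + 1*(4 + exp(-2*I*pi/3) + 4*exp(2*I*pi/3))*conj(1) + 1*(-2 + exp(-2*I*pi/3) + exp(-I*pi/3) + 3*exp(I*pi/3))*conj(1)]
      = (1/6)[(9) + (-2 + 3*exp(-I*pi/3) + exp(2*I*pi/3) + exp(I*pi/3)) + (4 + 4*exp(-2*I*pi/3) + exp(2*I*pi/3)) + (-5) + (4 + exp(-2*I*pi/3) + 4*exp(2*I*pi/3)) + (-2 + exp(-2*I*pi/3) + exp(-I*pi/3) + 3*exp(I*pi/3))] = 6/6 = 1
  <chi_rho, chi_1> = (1/6)[1*(9)*conj(1) + 1*(-2 + 3*exp(-I*pi/3) + exp(2*I*pi/3) + exp(I*pi/3))*conj(exp(I*pi/3)) + 1*(4 + 4*exp(-2*I*pi/3) + exp(2*I*pi/3))*conj(exp(2*I*pi/3)) + 1*(-5)*conj(-1) + 1*(4 + exp(-2*I*pi/3) + 4*exp(2*I*pi/3))*conj(exp(-2*I*pi/3)) + 1*(-2 + exp(-2*I*pi/3) + exp(-I*pi/3) + 3*exp(I*pi/3))*conj(exp(-I*pi/3))]
      = (1/6)[(9) + (-1) + (-3) + (5) + (-3) + (-1)] = 6/6 = 1
  <chi_rho, chi_2> = (1/6)[1*(9)*conj(1) + 1*(-2 + 3*exp(-I*pi/3) + exp(2*I*pi/3) + exp(I*pi/3))*conj(exp(2*I*pi/3)) + 1*(4 + 4*exp(-2*I*pi/3) + exp(2*I*pi/3))*conj(exp(-2*I*pi/3)) + 1*(-5)*conj(1) + 1*(4 + exp(-2*I*pi/3) + 4*exp(2*I*pi/3))*conj(exp(2*I*pi/3)) + 1*(-2 + exp(-2*I*pi/3) + exp(-I*pi/3) + 3*exp(I*pi/3))*conj(exp(-2*I*pi/3))]
      = (1/6)[(9) + (-2 + exp(-I*pi/3) - 2*exp(-2*I*pi/3)) + (4 + exp(-2*I*pi/3) + 4*exp(2*I*pi/3)) + (-5) + (4 + 4*exp(-2*I*pi/3) + exp(2*I*pi/3)) + (-2 - 2*exp(2*I*pi/3) + exp(I*pi/3))] = 6/6 = 1
  <chi_rho, chi_3> = (1/6)[1*(9)*conj(1) + 1*(-2 + 3*exp(-I*pi/3) + exp(2*I*pi/3) + exp(I*pi/3))*conj(-1) + 1*(4 + 4*exp(-2*I*pi/3) + exp(2*I*pi/3))*conj(1) + 1*(-5)*conj(-1) + 1*(4 + exp(-2*I*pi/3) + 4*exp(2*I*pi/3))*conj(1) + 1*(-2 + exp(-2*I*pi/3) + exp(-I*pi/3) + 3*exp(I*pi/3))*conj(-1)]
      = (1/6)[(9) + (2 - exp(I*pi/3) - exp(2*I*pi/3) - 3*exp(-I*pi/3)) + (4 + 4*exp(-2*I*pi/3) + exp(2*I*pi/3)) + (5) + (4 + exp(-2*I*pi/3) + 4*exp(2*I*pi/3)) + (2 - 3*exp(I*pi/3) - exp(-I*pi/3) - exp(-2*I*pi/3))] = 18/6 = 3
  <chi_rho, chi_4> = (1/6)[1*(9)*conj(1) + 1*(-2 + 3*exp(-I*pi/3) + exp(2*I*pi/3) + exp(I*pi/3))*conj(exp(-2*I*pi/3)) + 1*(4 + 4*exp(-2*I*pi/3) + exp(2*I*pi/3))*conj(exp(2*I*pi/3)) + 1*(-5)*conj(1) + 1*(4 + exp(-2*I*pi/3) + 4*exp(2*I*pi/3))*conj(exp(-2*I*pi/3)) + 1*(-2 + exp(-2*I*pi/3) + exp(-I*pi/3) + 3*exp(I*pi/3))*conj(exp(2*I*pi/3))]
      = (1/6)[(9) + (1) + (-3) + (-5) + (-3) + (1)] = 0/6 = 0
  <chi_rho, chi_5> = (1/6)[1*(9)*conj(1) + 1*(-2 + 3*exp(-I*pi/3) + exp(2*I*pi/3) + exp(I*pi/3))*conj(exp(-I*pi/3)) + 1*(4 + 4*exp(-2*I*pi/3) + exp(2*I*pi/3))*conj(exp(-2*I*pi/3)) + 1*(-5)*conj(-1) + 1*(4 + exp(-2*I*pi/3) + 4*exp(2*I*pi/3))*conj(exp(2*I*pi/3)) + 1*(-2 + exp(-2*I*pi/3) + exp(-I*pi/3) + 3*exp(I*pi/3))*conj(exp(I*pi/3))]
      = (1/6)[(9) + (2 - 2*exp(I*pi/3) + exp(2*I*pi/3)) + (4 + exp(-2*I*pi/3) + 4*exp(2*I*pi/3)) + (5) + (4 + 4*exp(-2*I*pi/3) + exp(2*I*pi/3)) + (2 + exp(-2*I*pi/3) - 2*exp(-I*pi/3))] = 18/6 = 3
(Exp terms are combined using exp(i*s)*conj(exp(i*t)) = exp(i*(s-t)), and sums of them are collapsed using the identity that for every m > 1 the m distinct m-th roots of unity sum to 0, e.g. 1 + exp(2*I*pi/3) + exp(-2*I*pi/3) = 0.)
Dimension check: dim(rho) = sum (mult * dim) = 1*1 + 1*1 + 1*1 + 3*1 + 0*1 + 3*1 = 9 = chi_rho(e) = 9.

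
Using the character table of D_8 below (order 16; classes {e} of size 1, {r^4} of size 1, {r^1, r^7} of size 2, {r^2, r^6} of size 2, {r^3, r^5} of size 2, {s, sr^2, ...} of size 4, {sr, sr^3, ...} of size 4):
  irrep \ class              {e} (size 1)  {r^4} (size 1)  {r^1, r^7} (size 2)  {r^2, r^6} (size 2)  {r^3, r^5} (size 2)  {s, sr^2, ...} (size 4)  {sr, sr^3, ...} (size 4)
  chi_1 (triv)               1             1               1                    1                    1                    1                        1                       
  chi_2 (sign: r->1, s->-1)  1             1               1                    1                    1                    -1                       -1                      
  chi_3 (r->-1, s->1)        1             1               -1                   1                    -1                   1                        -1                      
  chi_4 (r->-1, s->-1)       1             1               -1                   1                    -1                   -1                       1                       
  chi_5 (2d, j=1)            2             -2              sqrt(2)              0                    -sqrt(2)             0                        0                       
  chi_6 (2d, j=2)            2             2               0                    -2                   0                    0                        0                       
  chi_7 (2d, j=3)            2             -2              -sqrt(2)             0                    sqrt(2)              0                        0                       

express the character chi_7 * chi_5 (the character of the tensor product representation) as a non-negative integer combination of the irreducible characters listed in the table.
chi_7 tensor chi_5 = chi_3 + chi_4 + chi_6 (all other irreducibles have multiplicity 0).

Why: The character of a tensor product is the pointwise product (chi_7 * chi_5)(C) = chi_7(C) * chi_5(C):
  {e}: (2)*(2), {r^4}: (-2)*(-2), {r^1, r^7}: (-sqrt(2))*(sqrt(2)), {r^2, r^6}: (0)*(0), {r^3, r^5}: (sqrt(2))*(-sqrt(2)), {s, sr^2, ...}: (0)*(0), {sr, sr^3, ...}: (0)*(0)
so (chi_7 * chi_5) takes values
  {e} -> 4, {r^4} -> 4, {r^1, r^7} -> -2, {r^2, r^6} -> 0, {r^3, r^5} -> -2, {s, sr^2, ...} -> 0, {sr, sr^3, ...} -> 0.
Now take the inner product of this character with each irreducible chi from the table, <chi_7*chi_5, chi> = (1/16) sum_C |C| (chi_7*chi_5)(C) conj(chi(C)):
  <chi_7*chi_5, chi_1> = (1/16)[1*(4)*conj(1) + 1*(4)*conj(1) + 2*(-2)*conj(1) + 2*(0)*conj(1) + 2*(-2)*conj(1) + 4*(0)*conj(1) + 4*(0)*conj(1)]
      = (1/16)[(4) + (4) + (-4) + (0) + (-4) + (0) + (0)] = 0/16 = 0
  <chi_7*chi_5, chi_2> = (1/16)[1*(4)*conj(1) + 1*(4)*conj(1) + 2*(-2)*conj(1) + 2*(0)*conj(1) + 2*(-2)*conj(1) + 4*(0)*conj(-1) + 4*(0)*conj(-1)]
      = (1/16)[(4) + (4) + (-4) + (0) + (-4) + (0) + (0)] = 0/16 = 0
  <chi_7*chi_5, chi_3> = (1/16)[1*(4)*conj(1) + 1*(4)*conj(1) + 2*(-2)*conj(-1) + 2*(0)*conj(1) + 2*(-2)*conj(-1) + 4*(0)*conj(1) + 4*(0)*conj(-1)]
      = (1/16)[(4) + (4) + (4) + (0) + (4) + (0) + (0)] = 16/16 = 1
  <chi_7*chi_5, chi_4> = (1/16)[1*(4)*conj(1) + 1*(4)*conj(1) + 2*(-2)*conj(-1) + 2*(0)*conj(1) + 2*(-2)*conj(-1) + 4*(0)*conj(-1) + 4*(0)*conj(1)]
      = (1/16)[(4) + (4) + (4) + (0) + (4) + (0) + (0)] = 16/16 = 1
  <chi_7*chi_5, chi_5> = (1/16)[1*(4)*conj(2) + 1*(4)*conj(-2) + 2*(-2)*conj(sqrt(2)) + 2*(0)*conj(0) + 2*(-2)*conj(-sqrt(2)) + 4*(0)*conj(0) + 4*(0)*conj(0)]
      = (1/16)[(8) + (-8) + (-4*sqrt(2)) + (0) + (4*sqrt(2)) + (0) + (0)] = 0/16 = 0
  <chi_7*chi_5, chi_6> = (1/16)[1*(4)*conj(2) + 1*(4)*conj(2) + 2*(-2)*conj(0) + 2*(0)*conj(-2) + 2*(-2)*conj(0) + 4*(0)*conj(0) + 4*(0)*conj(0)]
      = (1/16)[(8) + (8) + (0) + (0) + (0) + (0) + (0)] = 16/16 = 1
  <chi_7*chi_5, chi_7> = (1/16)[1*(4)*conj(2) + 1*(4)*conj(-2) + 2*(-2)*conj(-sqrt(2)) + 2*(0)*conj(0) + 2*(-2)*conj(sqrt(2)) + 4*(0)*conj(0) + 4*(0)*conj(0)]
      = (1/16)[(8) + (-8) + (4*sqrt(2)) + (0) + (-4*sqrt(2)) + (0) + (0)] = 0/16 = 0
Hence the multiplicities are chi_3: 1, chi_4: 1, chi_6: 1. Dimension check: dim(chi_7)*dim(chi_5) = 2*2 = 4 and sum (mult * dim) = 1*1 + 1*1 + 1*2 = 4.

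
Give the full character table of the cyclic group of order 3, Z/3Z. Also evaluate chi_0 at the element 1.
Character table of Z/3Z (irreps indexed chi_0,...,chi_2 with chi_k(m) = zeta_3^(k*m), zeta_3 = exp(2*pi*i/3)):
  irrep \ class  {0} (size 1)  {1} (size 1)    {2} (size 1)  
  chi_0          1             1               1             
  chi_1          1             exp(2*I*pi/3)   exp(-2*I*pi/3)
  chi_2          1             exp(-2*I*pi/3)  exp(2*I*pi/3) 

Spot check: chi_0(1) = zeta_3^(0*1) = zeta_3^0 = 1.

Why: Z/3Z is abelian, so all 3 irreducible complex representations are 1-dimensional. They are given by chi_k(m) = zeta_3^(k*m) for k = 0,...,2. Row orthogonality: sum_m chi_k(m) conj(chi_l(m)) = 3 * [k = l].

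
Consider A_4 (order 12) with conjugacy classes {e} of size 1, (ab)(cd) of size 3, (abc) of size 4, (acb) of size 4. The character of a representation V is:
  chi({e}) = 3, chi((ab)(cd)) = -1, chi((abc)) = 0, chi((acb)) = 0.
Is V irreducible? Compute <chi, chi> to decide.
Irreducible: <chi, chi> = 1.

Working: <chi, chi> = (1/|G|) sum_C |C| * |chi(C)|^2 = (1/12)[1*|3|^2 + 3*|-1|^2 + 4*|0|^2 + 4*|0|^2]
  = (1/12)[(9) + (3) + (0) + (0)] = 12/12 = 1.
(Exp terms are combined using exp(i*s)*conj(exp(i*t)) = exp(i*(s-t)), and sums of them are collapsed using the identity that for every m > 1 the m distinct m-th roots of unity sum to 0, e.g. 1 + exp(2*I*pi/3) + exp(-2*I*pi/3) = 0.)
A character is irreducible iff <chi, chi> = 1, so this representation is irreducible.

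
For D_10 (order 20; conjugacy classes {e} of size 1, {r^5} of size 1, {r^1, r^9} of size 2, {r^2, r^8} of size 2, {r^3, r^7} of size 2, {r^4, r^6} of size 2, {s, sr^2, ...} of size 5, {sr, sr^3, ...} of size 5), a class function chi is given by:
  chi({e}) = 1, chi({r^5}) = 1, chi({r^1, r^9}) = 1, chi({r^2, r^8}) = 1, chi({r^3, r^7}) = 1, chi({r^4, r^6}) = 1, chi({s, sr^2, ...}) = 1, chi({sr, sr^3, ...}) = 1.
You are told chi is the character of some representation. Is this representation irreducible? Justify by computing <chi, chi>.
Irreducible: <chi, chi> = 1.

<chi, chi> = (1/|G|) sum_C |C| * |chi(C)|^2 = (1/20)[1*|1|^2 + 1*|1|^2 + 2*|1|^2 + 2*|1|^2 + 2*|1|^2 + 2*|1|^2 + 5*|1|^2 + 5*|1|^2]
  = (1/20)[(1) + (1) + (2) + (2) + (2) + (2) + (5) + (5)] = 20/20 = 1.
A character is irreducible iff <chi, chi> = 1, so this representation is irreducible.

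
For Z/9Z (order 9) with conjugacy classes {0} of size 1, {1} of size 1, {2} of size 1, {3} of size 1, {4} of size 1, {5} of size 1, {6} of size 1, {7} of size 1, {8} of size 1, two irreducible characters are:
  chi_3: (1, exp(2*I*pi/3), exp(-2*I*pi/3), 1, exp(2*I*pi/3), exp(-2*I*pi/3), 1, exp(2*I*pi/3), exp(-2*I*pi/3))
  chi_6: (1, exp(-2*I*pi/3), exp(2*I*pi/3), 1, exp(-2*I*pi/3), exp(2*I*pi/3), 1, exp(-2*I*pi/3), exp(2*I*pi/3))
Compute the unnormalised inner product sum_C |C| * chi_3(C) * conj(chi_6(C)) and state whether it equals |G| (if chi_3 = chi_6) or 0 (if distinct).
Sum = 0; so <chi_3, chi_6> = 0 (distinct irreducibles are orthogonal).

Proof sketch: Compute term by term over conjugacy classes (|C| * chi_3(C) * conj(chi_6(C))):
  1*(1)*conj(1) + 1*(exp(2*I*pi/3))*conj(exp(-2*I*pi/3)) + 1*(exp(-2*I*pi/3))*conj(exp(2*I*pi/3)) + 1*(1)*conj(1) + 1*(exp(2*I*pi/3))*conj(exp(-2*I*pi/3)) + 1*(exp(-2*I*pi/3))*conj(exp(2*I*pi/3)) + 1*(1)*conj(1) + 1*(exp(2*I*pi/3))*conj(exp(-2*I*pi/3)) + 1*(exp(-2*I*pi/3))*conj(exp(2*I*pi/3))
  = (1) + (exp(-2*I*pi/3)) + (exp(2*I*pi/3)) + (1) + (exp(-2*I*pi/3)) + (exp(2*I*pi/3)) + (1) + (exp(-2*I*pi/3)) + (exp(2*I*pi/3))
  = 0.
(Exp terms are combined using exp(i*s)*conj(exp(i*t)) = exp(i*(s-t)), and sums of them are collapsed using the identity that for every m > 1 the m distinct m-th roots of unity sum to 0, e.g. 1 + exp(2*I*pi/3) + exp(-2*I*pi/3) = 0.)
Dividing by |G| = 9 gives 0/9 = 0, matching the row-orthogonality relation <chi_3, chi_6> = [chi_3 = chi_6].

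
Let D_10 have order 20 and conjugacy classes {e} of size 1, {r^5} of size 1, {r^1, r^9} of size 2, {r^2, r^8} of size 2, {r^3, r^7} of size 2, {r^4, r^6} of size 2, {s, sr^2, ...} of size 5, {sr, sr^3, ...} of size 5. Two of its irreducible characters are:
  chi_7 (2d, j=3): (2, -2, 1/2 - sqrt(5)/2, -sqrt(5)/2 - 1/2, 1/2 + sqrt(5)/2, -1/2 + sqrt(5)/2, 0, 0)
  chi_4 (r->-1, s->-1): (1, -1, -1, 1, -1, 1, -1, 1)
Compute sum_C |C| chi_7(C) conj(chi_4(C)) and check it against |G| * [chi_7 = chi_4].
Sum = 0; so <chi_7, chi_4> = 0 (distinct irreducibles are orthogonal).

Working: Compute term by term over conjugacy classes (|C| * chi_7(C) * conj(chi_4(C))):
  1*(2)*conj(1) + 1*(-2)*conj(-1) + 2*(1/2 - sqrt(5)/2)*conj(-1) + 2*(-sqrt(5)/2 - 1/2)*conj(1) + 2*(1/2 + sqrt(5)/2)*conj(-1) + 2*(-1/2 + sqrt(5)/2)*conj(1) + 5*(0)*conj(-1) + 5*(0)*conj(1)
  = (2) + (2) + (-1 + sqrt(5)) + (-sqrt(5) - 1) + (-sqrt(5) - 1) + (-1 + sqrt(5)) + (0) + (0)
  = 0.
Dividing by |G| = 20 gives 0/20 = 0, matching the row-orthogonality relation <chi_7, chi_4> = [chi_7 = chi_4].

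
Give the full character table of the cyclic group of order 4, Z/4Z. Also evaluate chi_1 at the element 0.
Character table of Z/4Z (irreps indexed chi_0,...,chi_3 with chi_k(m) = zeta_4^(k*m), zeta_4 = exp(2*pi*i/4)):
  irrep \ class  {0} (size 1)  {1} (size 1)  {2} (size 1)  {3} (size 1)
  chi_0          1             1             1             1           
  chi_1          1             I             -1            -I          
  chi_2          1             -1            1             -1          
  chi_3          1             -I            -1            I           

Spot check: chi_1(0) = zeta_4^(1*0) = zeta_4^0 = 1.

Why: Z/4Z is abelian, so all 4 irreducible complex representations are 1-dimensional. They are given by chi_k(m) = zeta_4^(k*m) for k = 0,...,3. Row orthogonality: sum_m chi_k(m) conj(chi_l(m)) = 4 * [k = l].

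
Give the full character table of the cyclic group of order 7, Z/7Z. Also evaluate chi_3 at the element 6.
Character table of Z/7Z (irreps indexed chi_0,...,chi_6 with chi_k(m) = zeta_7^(k*m), zeta_7 = exp(2*pi*i/7)):
  irrep \ class  {0} (size 1)  {1} (size 1)    {2} (size 1)    {3} (size 1)    {4} (size 1)    {5} (size 1)    {6} (size 1)  
  chi_0          1             1               1               1               1               1               1             
  chi_1          1             exp(2*I*pi/7)   exp(4*I*pi/7)   exp(6*I*pi/7)   exp(-6*I*pi/7)  exp(-4*I*pi/7)  exp(-2*I*pi/7)
  chi_2          1             exp(4*I*pi/7)   exp(-6*I*pi/7)  exp(-2*I*pi/7)  exp(2*I*pi/7)   exp(6*I*pi/7)   exp(-4*I*pi/7)
  chi_3          1             exp(6*I*pi/7)   exp(-2*I*pi/7)  exp(4*I*pi/7)   exp(-4*I*pi/7)  exp(2*I*pi/7)   exp(-6*I*pi/7)
  chi_4          1             exp(-6*I*pi/7)  exp(2*I*pi/7)   exp(-4*I*pi/7)  exp(4*I*pi/7)   exp(-2*I*pi/7)  exp(6*I*pi/7) 
  chi_5          1             exp(-4*I*pi/7)  exp(6*I*pi/7)   exp(2*I*pi/7)   exp(-2*I*pi/7)  exp(-6*I*pi/7)  exp(4*I*pi/7) 
  chi_6          1             exp(-2*I*pi/7)  exp(-4*I*pi/7)  exp(-6*I*pi/7)  exp(6*I*pi/7)   exp(4*I*pi/7)   exp(2*I*pi/7) 

Spot check: chi_3(6) = zeta_7^(3*6) = zeta_7^18 = exp(-6*I*pi/7).

Why: Z/7Z is abelian, so all 7 irreducible complex representations are 1-dimensional. They are given by chi_k(m) = zeta_7^(k*m) for k = 0,...,6. Row orthogonality: sum_m chi_k(m) conj(chi_l(m)) = 7 * [k = l].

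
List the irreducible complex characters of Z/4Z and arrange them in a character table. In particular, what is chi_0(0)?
Character table of Z/4Z (irreps indexed chi_0,...,chi_3 with chi_k(m) = zeta_4^(k*m), zeta_4 = exp(2*pi*i/4)):
  irrep \ class  {0} (size 1)  {1} (size 1)  {2} (size 1)  {3} (size 1)
  chi_0          1             1             1             1           
  chi_1          1             I             -1            -I          
  chi_2          1             -1            1             -1          
  chi_3          1             -I            -1            I           

Spot check: chi_0(0) = zeta_4^(0*0) = zeta_4^0 = 1.

Z/4Z is abelian, so all 4 irreducible complex representations are 1-dimensional. They are given by chi_k(m) = zeta_4^(k*m) for k = 0,...,3. Row orthogonality: sum_m chi_k(m) conj(chi_l(m)) = 4 * [k = l].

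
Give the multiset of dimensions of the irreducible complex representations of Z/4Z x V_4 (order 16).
Dimensions: 1, 1, 1, 1, 1, 1, 1, 1, 1, 1, 1, 1, 1, 1, 1, 1

Why: There are 16 irreducibles (= number of conjugacy classes). Their dimensions d_i satisfy sum d_i^2 = |G| = 16: 1 + 1 + 1 + 1 + 1 + 1 + 1 + 1 + 1 + 1 + 1 + 1 + 1 + 1 + 1 + 1 = 16. (For the product with Z/4Z: each of the 4 1-dim characters of Z/4Z tensors with each irrep of V_4, giving 4 copies of each V_4-dimension.)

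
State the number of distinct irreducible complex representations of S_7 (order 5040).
15

Explanation: The number of irreducible complex representations of a finite group equals its number of conjugacy classes. Conjugacy classes in S_7 correspond to cycle types, i.e. partitions of 7; there are p(7) = 15 of them, so S_7 (order 5040) has exactly 15 irreducible complex representations.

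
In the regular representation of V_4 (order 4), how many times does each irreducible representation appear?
Each irreducible V_i of dimension d_i appears with multiplicity d_i, i.e. rho_reg = (direct sum over all irreducibles V_i) d_i V_i. The irreducible dimensions for V_4 are 1, 1, 1, 1: 4 irreducibles of dimension 1, each with multiplicity 1. Total dimension 4*1*1 = 4 = |G|.

Working: General theorem: in the regular representation of a finite group G, each irreducible appears with multiplicity equal to its dimension. Check: dim(rho_reg) = sum d_i^2 = 1 + 1 + 1 + 1 = 4 = |G|.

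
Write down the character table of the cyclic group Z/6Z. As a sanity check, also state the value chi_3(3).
Character table of Z/6Z (irreps indexed chi_0,...,chi_5 with chi_k(m) = zeta_6^(k*m), zeta_6 = exp(2*pi*i/6)):
  irrep \ class  {0} (size 1)  {1} (size 1)    {2} (size 1)    {3} (size 1)  {4} (size 1)    {5} (size 1)  
  chi_0          1             1               1               1             1               1             
  chi_1          1             exp(I*pi/3)     exp(2*I*pi/3)   -1            exp(-2*I*pi/3)  exp(-I*pi/3)  
  chi_2          1             exp(2*I*pi/3)   exp(-2*I*pi/3)  1             exp(2*I*pi/3)   exp(-2*I*pi/3)
  chi_3          1             -1              1               -1            1               -1            
  chi_4          1             exp(-2*I*pi/3)  exp(2*I*pi/3)   1             exp(-2*I*pi/3)  exp(2*I*pi/3) 
  chi_5          1             exp(-I*pi/3)    exp(-2*I*pi/3)  -1            exp(2*I*pi/3)   exp(I*pi/3)   

Spot check: chi_3(3) = zeta_6^(3*3) = zeta_6^9 = -1.

Reasoning: Z/6Z is abelian, so all 6 irreducible complex representations are 1-dimensional. They are given by chi_k(m) = zeta_6^(k*m) for k = 0,...,5. Row orthogonality: sum_m chi_k(m) conj(chi_l(m)) = 6 * [k = l].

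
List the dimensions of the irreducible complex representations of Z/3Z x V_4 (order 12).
Dimensions: 1, 1, 1, 1, 1, 1, 1, 1, 1, 1, 1, 1

Proof sketch: There are 12 irreducibles (= number of conjugacy classes). Their dimensions d_i satisfy sum d_i^2 = |G| = 12: 1 + 1 + 1 + 1 + 1 + 1 + 1 + 1 + 1 + 1 + 1 + 1 = 12. (For the product with Z/3Z: each of the 3 1-dim characters of Z/3Z tensors with each irrep of V_4, giving 3 copies of each V_4-dimension.)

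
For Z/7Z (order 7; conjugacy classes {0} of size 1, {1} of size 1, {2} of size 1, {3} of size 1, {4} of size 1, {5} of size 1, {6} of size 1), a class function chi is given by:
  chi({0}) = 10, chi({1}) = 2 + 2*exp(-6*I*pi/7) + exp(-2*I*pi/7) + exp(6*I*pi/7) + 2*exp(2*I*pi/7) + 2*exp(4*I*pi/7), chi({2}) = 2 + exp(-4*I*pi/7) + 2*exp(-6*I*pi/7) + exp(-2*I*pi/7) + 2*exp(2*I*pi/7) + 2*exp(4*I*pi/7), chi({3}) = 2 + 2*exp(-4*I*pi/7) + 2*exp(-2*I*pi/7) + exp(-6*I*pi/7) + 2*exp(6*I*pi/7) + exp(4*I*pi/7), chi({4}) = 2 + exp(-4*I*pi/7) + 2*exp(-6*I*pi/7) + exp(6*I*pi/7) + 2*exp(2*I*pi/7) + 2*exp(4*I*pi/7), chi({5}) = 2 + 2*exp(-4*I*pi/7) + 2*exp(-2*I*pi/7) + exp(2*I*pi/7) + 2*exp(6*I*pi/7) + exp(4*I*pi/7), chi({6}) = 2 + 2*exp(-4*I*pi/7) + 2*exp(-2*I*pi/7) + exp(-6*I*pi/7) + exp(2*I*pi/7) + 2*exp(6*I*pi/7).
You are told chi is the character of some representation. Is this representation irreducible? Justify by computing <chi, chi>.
Not irreducible (reducible): <chi, chi> = 18 > 1.

Reasoning: <chi, chi> = (1/|G|) sum_C |C| * |chi(C)|^2 = (1/7)[1*|10|^2 + 1*|2 + 2*exp(-6*I*pi/7) + exp(-2*I*pi/7) + exp(6*I*pi/7) + 2*exp(2*I*pi/7) + 2*exp(4*I*pi/7)|^2 + 1*|2 + exp(-4*I*pi/7) + 2*exp(-6*I*pi/7) + exp(-2*I*pi/7) + 2*exp(2*I*pi/7) + 2*exp(4*I*pi/7)|^2 + 1*|2 + 2*exp(-4*I*pi/7) + 2*exp(-2*I*pi/7) + exp(-6*I*pi/7) + 2*exp(6*I*pi/7) + exp(4*I*pi/7)|^2 + 1*|2 + exp(-4*I*pi/7) + 2*exp(-6*I*pi/7) + exp(6*I*pi/7) + 2*exp(2*I*pi/7) + 2*exp(4*I*pi/7)|^2 + 1*|2 + 2*exp(-4*I*pi/7) + 2*exp(-2*I*pi/7) + exp(2*I*pi/7) + 2*exp(6*I*pi/7) + exp(4*I*pi/7)|^2 + 1*|2 + 2*exp(-4*I*pi/7) + 2*exp(-2*I*pi/7) + exp(-6*I*pi/7) + exp(2*I*pi/7) + 2*exp(6*I*pi/7)|^2]
  = (1/7)[(100) + (18 + 14*exp(-4*I*pi/7) + 14*exp(-2*I*pi/7) + 13*exp(-6*I*pi/7) + 13*exp(6*I*pi/7) + 14*exp(2*I*pi/7) + 14*exp(4*I*pi/7)) + (18 + 14*exp(-4*I*pi/7) + 13*exp(-2*I*pi/7) + 14*exp(-6*I*pi/7) + 14*exp(6*I*pi/7) + 13*exp(2*I*pi/7) + 14*exp(4*I*pi/7)) + (18 + 13*exp(-4*I*pi/7) + 14*exp(-2*I*pi/7) + 14*exp(-6*I*pi/7) + 14*exp(6*I*pi/7) + 14*exp(2*I*pi/7) + 13*exp(4*I*pi/7)) + (18 + 13*exp(-4*I*pi/7) + 14*exp(-2*I*pi/7) + 14*exp(-6*I*pi/7) + 14*exp(6*I*pi/7) + 14*exp(2*I*pi/7) + 13*exp(4*I*pi/7)) + (18 + 14*exp(-4*I*pi/7) + 13*exp(-2*I*pi/7) + 14*exp(-6*I*pi/7) + 14*exp(6*I*pi/7) + 13*exp(2*I*pi/7) + 14*exp(4*I*pi/7)) + (18 + 14*exp(-4*I*pi/7) + 14*exp(-2*I*pi/7) + 13*exp(-6*I*pi/7) + 13*exp(6*I*pi/7) + 14*exp(2*I*pi/7) + 14*exp(4*I*pi/7))] = 126/7 = 18.
(Exp terms are combined using exp(i*s)*conj(exp(i*t)) = exp(i*(s-t)), and sums of them are collapsed using the identity that for every m > 1 the m distinct m-th roots of unity sum to 0, e.g. 1 + exp(2*I*pi/3) + exp(-2*I*pi/3) = 0.)
A character is irreducible iff <chi, chi> = 1, so this representation is reducible.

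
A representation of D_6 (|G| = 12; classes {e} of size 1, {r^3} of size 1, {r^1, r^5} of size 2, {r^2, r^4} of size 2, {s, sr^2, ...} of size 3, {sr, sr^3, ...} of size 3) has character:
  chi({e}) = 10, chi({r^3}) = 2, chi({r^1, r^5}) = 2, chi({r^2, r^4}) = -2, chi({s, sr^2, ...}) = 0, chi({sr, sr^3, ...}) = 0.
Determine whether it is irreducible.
Not irreducible (reducible): <chi, chi> = 10 > 1.

Reasoning: <chi, chi> = (1/|G|) sum_C |C| * |chi(C)|^2 = (1/12)[1*|10|^2 + 1*|2|^2 + 2*|2|^2 + 2*|-2|^2 + 3*|0|^2 + 3*|0|^2]
  = (1/12)[(100) + (4) + (8) + (8) + (0) + (0)] = 120/12 = 10.
A character is irreducible iff <chi, chi> = 1, so this representation is reducible.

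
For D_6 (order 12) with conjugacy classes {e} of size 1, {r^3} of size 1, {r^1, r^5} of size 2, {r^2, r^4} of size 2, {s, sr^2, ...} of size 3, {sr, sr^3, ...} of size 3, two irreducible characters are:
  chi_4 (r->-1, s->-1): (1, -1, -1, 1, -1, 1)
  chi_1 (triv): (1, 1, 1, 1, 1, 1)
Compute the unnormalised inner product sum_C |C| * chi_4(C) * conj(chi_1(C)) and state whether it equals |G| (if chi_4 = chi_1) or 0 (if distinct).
Sum = 0; so <chi_4, chi_1> = 0 (distinct irreducibles are orthogonal).

Derivation: Compute term by term over conjugacy classes (|C| * chi_4(C) * conj(chi_1(C))):
  1*(1)*conj(1) + 1*(-1)*conj(1) + 2*(-1)*conj(1) + 2*(1)*conj(1) + 3*(-1)*conj(1) + 3*(1)*conj(1)
  = (1) + (-1) + (-2) + (2) + (-3) + (3)
  = 0.
Dividing by |G| = 12 gives 0/12 = 0, matching the row-orthogonality relation <chi_4, chi_1> = [chi_4 = chi_1].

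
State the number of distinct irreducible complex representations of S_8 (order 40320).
22

Working: The number of irreducible complex representations of a finite group equals its number of conjugacy classes. Conjugacy classes in S_8 correspond to cycle types, i.e. partitions of 8; there are p(8) = 22 of them, so S_8 (order 40320) has exactly 22 irreducible complex representations.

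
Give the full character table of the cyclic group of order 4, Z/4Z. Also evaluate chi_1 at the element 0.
Character table of Z/4Z (irreps indexed chi_0,...,chi_3 with chi_k(m) = zeta_4^(k*m), zeta_4 = exp(2*pi*i/4)):
  irrep \ class  {0} (size 1)  {1} (size 1)  {2} (size 1)  {3} (size 1)
  chi_0          1             1             1             1           
  chi_1          1             I             -1            -I          
  chi_2          1             -1            1             -1          
  chi_3          1             -I            -1            I           

Spot check: chi_1(0) = zeta_4^(1*0) = zeta_4^0 = 1.

Explanation: Z/4Z is abelian, so all 4 irreducible complex representations are 1-dimensional. They are given by chi_k(m) = zeta_4^(k*m) for k = 0,...,3. Row orthogonality: sum_m chi_k(m) conj(chi_l(m)) = 4 * [k = l].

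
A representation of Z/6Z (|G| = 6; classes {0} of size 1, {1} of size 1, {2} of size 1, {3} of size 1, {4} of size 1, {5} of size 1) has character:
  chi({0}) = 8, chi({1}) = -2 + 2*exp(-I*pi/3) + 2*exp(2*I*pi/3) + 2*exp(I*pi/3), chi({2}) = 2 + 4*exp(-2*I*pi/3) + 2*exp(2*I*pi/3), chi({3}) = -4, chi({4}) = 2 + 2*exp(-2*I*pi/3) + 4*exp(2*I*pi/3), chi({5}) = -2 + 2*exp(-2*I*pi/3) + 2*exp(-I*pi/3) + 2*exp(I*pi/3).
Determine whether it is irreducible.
Not irreducible (reducible): <chi, chi> = 16 > 1.

Why: <chi, chi> = (1/|G|) sum_C |C| * |chi(C)|^2 = (1/6)[1*|8|^2 + 1*|-2 + 2*exp(-I*pi/3) + 2*exp(2*I*pi/3) + 2*exp(I*pi/3)|^2 + 1*|2 + 4*exp(-2*I*pi/3) + 2*exp(2*I*pi/3)|^2 + 1*|-4|^2 + 1*|2 + 2*exp(-2*I*pi/3) + 4*exp(2*I*pi/3)|^2 + 1*|-2 + 2*exp(-2*I*pi/3) + 2*exp(-I*pi/3) + 2*exp(I*pi/3)|^2]
  = (1/6)[(64) + (4) + (4) + (16) + (4) + (4)] = 96/6 = 16.
(Exp terms are combined using exp(i*s)*conj(exp(i*t)) = exp(i*(s-t)), and sums of them are collapsed using the identity that for every m > 1 the m distinct m-th roots of unity sum to 0, e.g. 1 + exp(2*I*pi/3) + exp(-2*I*pi/3) = 0.)
A character is irreducible iff <chi, chi> = 1, so this representation is reducible.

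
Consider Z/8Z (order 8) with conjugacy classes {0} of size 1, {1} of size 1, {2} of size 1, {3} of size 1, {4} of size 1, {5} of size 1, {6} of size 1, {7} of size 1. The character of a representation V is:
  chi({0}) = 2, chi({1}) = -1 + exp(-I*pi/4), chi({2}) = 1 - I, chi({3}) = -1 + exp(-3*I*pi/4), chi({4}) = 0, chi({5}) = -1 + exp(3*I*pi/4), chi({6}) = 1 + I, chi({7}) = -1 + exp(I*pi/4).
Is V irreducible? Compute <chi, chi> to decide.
Not irreducible (reducible): <chi, chi> = 2 > 1.

Why: <chi, chi> = (1/|G|) sum_C |C| * |chi(C)|^2 = (1/8)[1*|2|^2 + 1*|-1 + exp(-I*pi/4)|^2 + 1*|1 - I|^2 + 1*|-1 + exp(-3*I*pi/4)|^2 + 1*|0|^2 + 1*|-1 + exp(3*I*pi/4)|^2 + 1*|1 + I|^2 + 1*|-1 + exp(I*pi/4)|^2]
  = (1/8)[(4) + (2 - exp(I*pi/4) - exp(-I*pi/4)) + (2) + (2 - exp(3*I*pi/4) - exp(-3*I*pi/4)) + (0) + (2 - exp(3*I*pi/4) - exp(-3*I*pi/4)) + (2) + (2 - exp(I*pi/4) - exp(-I*pi/4))] = 16/8 = 2.
(Exp terms are combined using exp(i*s)*conj(exp(i*t)) = exp(i*(s-t)), and sums of them are collapsed using the identity that for every m > 1 the m distinct m-th roots of unity sum to 0, e.g. 1 + exp(2*I*pi/3) + exp(-2*I*pi/3) = 0.)
A character is irreducible iff <chi, chi> = 1, so this representation is reducible.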